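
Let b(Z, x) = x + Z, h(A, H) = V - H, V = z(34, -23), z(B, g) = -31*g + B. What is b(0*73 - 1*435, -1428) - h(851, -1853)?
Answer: -4463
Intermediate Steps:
z(B, g) = B - 31*g
V = 747 (V = 34 - 31*(-23) = 34 + 713 = 747)
h(A, H) = 747 - H
b(Z, x) = Z + x
b(0*73 - 1*435, -1428) - h(851, -1853) = ((0*73 - 1*435) - 1428) - (747 - 1*(-1853)) = ((0 - 435) - 1428) - (747 + 1853) = (-435 - 1428) - 1*2600 = -1863 - 2600 = -4463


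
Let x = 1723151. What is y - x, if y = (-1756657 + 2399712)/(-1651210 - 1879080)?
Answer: -1216644677369/706058 ≈ -1.7232e+6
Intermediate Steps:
y = -128611/706058 (y = 643055/(-3530290) = 643055*(-1/3530290) = -128611/706058 ≈ -0.18215)
y - x = -128611/706058 - 1*1723151 = -128611/706058 - 1723151 = -1216644677369/706058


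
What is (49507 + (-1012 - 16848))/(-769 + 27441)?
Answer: 31647/26672 ≈ 1.1865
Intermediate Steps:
(49507 + (-1012 - 16848))/(-769 + 27441) = (49507 - 17860)/26672 = 31647*(1/26672) = 31647/26672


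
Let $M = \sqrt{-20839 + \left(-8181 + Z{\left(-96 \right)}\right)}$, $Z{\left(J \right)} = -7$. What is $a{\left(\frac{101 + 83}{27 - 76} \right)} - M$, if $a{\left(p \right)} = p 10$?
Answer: $- \frac{1840}{49} - i \sqrt{29027} \approx -37.551 - 170.37 i$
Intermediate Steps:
$a{\left(p \right)} = 10 p$
$M = i \sqrt{29027}$ ($M = \sqrt{-20839 - 8188} = \sqrt{-29027} = i \sqrt{29027} \approx 170.37 i$)
$a{\left(\frac{101 + 83}{27 - 76} \right)} - M = 10 \frac{101 + 83}{27 - 76} - i \sqrt{29027} = 10 \frac{184}{-49} - i \sqrt{29027} = 10 \cdot 184 \left(- \frac{1}{49}\right) - i \sqrt{29027} = 10 \left(- \frac{184}{49}\right) - i \sqrt{29027} = - \frac{1840}{49} - i \sqrt{29027}$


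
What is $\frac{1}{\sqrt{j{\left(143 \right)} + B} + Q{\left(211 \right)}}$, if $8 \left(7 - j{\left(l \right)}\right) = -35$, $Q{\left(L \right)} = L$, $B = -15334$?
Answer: $\frac{1688}{478749} - \frac{2 i \sqrt{245162}}{478749} \approx 0.0035259 - 0.0020685 i$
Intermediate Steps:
$j{\left(l \right)} = \frac{91}{8}$ ($j{\left(l \right)} = 7 - - \frac{35}{8} = 7 + \frac{35}{8} = \frac{91}{8}$)
$\frac{1}{\sqrt{j{\left(143 \right)} + B} + Q{\left(211 \right)}} = \frac{1}{\sqrt{\frac{91}{8} - 15334} + 211} = \frac{1}{\sqrt{- \frac{122581}{8}} + 211} = \frac{1}{\frac{i \sqrt{245162}}{4} + 211} = \frac{1}{211 + \frac{i \sqrt{245162}}{4}}$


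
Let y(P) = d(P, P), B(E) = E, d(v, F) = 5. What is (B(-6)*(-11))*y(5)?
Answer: 330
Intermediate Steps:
y(P) = 5
(B(-6)*(-11))*y(5) = -6*(-11)*5 = 66*5 = 330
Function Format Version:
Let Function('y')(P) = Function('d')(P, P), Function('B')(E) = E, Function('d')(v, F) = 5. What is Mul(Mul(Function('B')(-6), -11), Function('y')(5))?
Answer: 330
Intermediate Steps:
Function('y')(P) = 5
Mul(Mul(Function('B')(-6), -11), Function('y')(5)) = Mul(Mul(-6, -11), 5) = Mul(66, 5) = 330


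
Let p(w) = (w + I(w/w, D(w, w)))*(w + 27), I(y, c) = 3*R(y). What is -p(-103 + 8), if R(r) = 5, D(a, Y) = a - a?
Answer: -5440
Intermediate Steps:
D(a, Y) = 0
I(y, c) = 15 (I(y, c) = 3*5 = 15)
p(w) = (15 + w)*(27 + w) (p(w) = (w + 15)*(w + 27) = (15 + w)*(27 + w))
-p(-103 + 8) = -(405 + (-103 + 8)² + 42*(-103 + 8)) = -(405 + (-95)² + 42*(-95)) = -(405 + 9025 - 3990) = -1*5440 = -5440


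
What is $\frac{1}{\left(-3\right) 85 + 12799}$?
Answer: $\frac{1}{12544} \approx 7.9719 \cdot 10^{-5}$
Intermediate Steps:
$\frac{1}{\left(-3\right) 85 + 12799} = \frac{1}{-255 + 12799} = \frac{1}{12544}$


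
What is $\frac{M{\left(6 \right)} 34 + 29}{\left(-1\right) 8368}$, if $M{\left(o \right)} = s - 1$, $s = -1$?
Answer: $\frac{39}{8368} \approx 0.0046606$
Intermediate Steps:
$M{\left(o \right)} = -2$ ($M{\left(o \right)} = -1 - 1 = -2$)
$\frac{M{\left(6 \right)} 34 + 29}{\left(-1\right) 8368} = \frac{\left(-2\right) 34 + 29}{\left(-1\right) 8368} = \frac{-68 + 29}{-8368} = \left(-39\right) \left(- \frac{1}{8368}\right) = \frac{39}{8368}$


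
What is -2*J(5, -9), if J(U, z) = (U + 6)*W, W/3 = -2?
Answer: 132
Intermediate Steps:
W = -6 (W = 3*(-2) = -6)
J(U, z) = -36 - 6*U (J(U, z) = (U + 6)*(-6) = (6 + U)*(-6) = -36 - 6*U)
-2*J(5, -9) = -2*(-36 - 6*5) = -2*(-36 - 30) = -2*(-66) = 132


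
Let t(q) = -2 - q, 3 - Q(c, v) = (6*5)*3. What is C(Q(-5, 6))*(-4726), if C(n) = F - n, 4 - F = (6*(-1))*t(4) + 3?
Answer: -245752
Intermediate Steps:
Q(c, v) = -87 (Q(c, v) = 3 - 6*5*3 = 3 - 30*3 = 3 - 1*90 = 3 - 90 = -87)
F = -35 (F = 4 - ((6*(-1))*(-2 - 1*4) + 3) = 4 - (-6*(-2 - 4) + 3) = 4 - (-6*(-6) + 3) = 4 - (36 + 3) = 4 - 1*39 = 4 - 39 = -35)
C(n) = -35 - n
C(Q(-5, 6))*(-4726) = (-35 - 1*(-87))*(-4726) = (-35 + 87)*(-4726) = 52*(-4726) = -245752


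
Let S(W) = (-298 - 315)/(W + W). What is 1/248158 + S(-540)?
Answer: 76060967/134005320 ≈ 0.56760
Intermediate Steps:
S(W) = -613/(2*W) (S(W) = -613*1/(2*W) = -613/(2*W))
1/248158 + S(-540) = 1/248158 - 613/2/(-540) = 1/248158 - 613/2*(-1/540) = 1/248158 + 613/1080 = 76060967/134005320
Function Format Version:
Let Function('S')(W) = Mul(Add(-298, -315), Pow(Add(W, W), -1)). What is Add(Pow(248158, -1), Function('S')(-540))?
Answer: Rational(76060967, 134005320) ≈ 0.56760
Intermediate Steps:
Function('S')(W) = Mul(Rational(-613, 2), Pow(W, -1)) (Function('S')(W) = Mul(-613, Pow(Mul(2, W), -1)) = Mul(-613, Mul(Rational(1, 2), Pow(W, -1))) = Mul(Rational(-613, 2), Pow(W, -1)))
Add(Pow(248158, -1), Function('S')(-540)) = Add(Pow(248158, -1), Mul(Rational(-613, 2), Pow(-540, -1))) = Add(Rational(1, 248158), Mul(Rational(-613, 2), Rational(-1, 540))) = Add(Rational(1, 248158), Rational(613, 1080)) = Rational(76060967, 134005320)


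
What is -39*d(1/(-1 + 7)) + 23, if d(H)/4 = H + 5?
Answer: -783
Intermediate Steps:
d(H) = 20 + 4*H (d(H) = 4*(H + 5) = 4*(5 + H) = 20 + 4*H)
-39*d(1/(-1 + 7)) + 23 = -39*(20 + 4/(-1 + 7)) + 23 = -39*(20 + 4/6) + 23 = -39*(20 + 4*(1/6)) + 23 = -39*(20 + 2/3) + 23 = -39*62/3 + 23 = -806 + 23 = -783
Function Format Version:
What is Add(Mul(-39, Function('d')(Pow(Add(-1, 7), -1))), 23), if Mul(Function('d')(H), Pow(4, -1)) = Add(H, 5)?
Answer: -783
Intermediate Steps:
Function('d')(H) = Add(20, Mul(4, H)) (Function('d')(H) = Mul(4, Add(H, 5)) = Mul(4, Add(5, H)) = Add(20, Mul(4, H)))
Add(Mul(-39, Function('d')(Pow(Add(-1, 7), -1))), 23) = Add(Mul(-39, Add(20, Mul(4, Pow(Add(-1, 7), -1)))), 23) = Add(Mul(-39, Add(20, Mul(4, Pow(6, -1)))), 23) = Add(Mul(-39, Add(20, Mul(4, Rational(1, 6)))), 23) = Add(Mul(-39, Add(20, Rational(2, 3))), 23) = Add(Mul(-39, Rational(62, 3)), 23) = Add(-806, 23) = -783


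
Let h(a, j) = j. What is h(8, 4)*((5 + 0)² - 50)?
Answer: -100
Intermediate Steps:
h(8, 4)*((5 + 0)² - 50) = 4*((5 + 0)² - 50) = 4*(5² - 50) = 4*(25 - 50) = 4*(-25) = -100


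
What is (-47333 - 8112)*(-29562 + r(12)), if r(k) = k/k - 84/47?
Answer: 77038110695/47 ≈ 1.6391e+9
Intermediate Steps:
r(k) = -37/47 (r(k) = 1 - 84*1/47 = 1 - 84/47 = -37/47)
(-47333 - 8112)*(-29562 + r(12)) = (-47333 - 8112)*(-29562 - 37/47) = -55445*(-1389451/47) = 77038110695/47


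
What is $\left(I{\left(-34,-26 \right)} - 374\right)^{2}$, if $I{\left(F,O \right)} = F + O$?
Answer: $188356$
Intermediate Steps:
$\left(I{\left(-34,-26 \right)} - 374\right)^{2} = \left(\left(-34 - 26\right) - 374\right)^{2} = \left(-60 - 374\right)^{2} = \left(-434\right)^{2} = 188356$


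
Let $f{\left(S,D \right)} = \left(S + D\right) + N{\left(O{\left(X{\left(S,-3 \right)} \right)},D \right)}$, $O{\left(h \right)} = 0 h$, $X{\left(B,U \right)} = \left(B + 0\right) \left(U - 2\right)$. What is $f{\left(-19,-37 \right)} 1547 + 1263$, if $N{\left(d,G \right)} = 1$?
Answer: $-83822$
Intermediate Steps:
$X{\left(B,U \right)} = B \left(-2 + U\right)$ ($X{\left(B,U \right)} = B \left(U - 2\right) = B \left(-2 + U\right)$)
$O{\left(h \right)} = 0$
$f{\left(S,D \right)} = 1 + D + S$ ($f{\left(S,D \right)} = \left(S + D\right) + 1 = \left(D + S\right) + 1 = 1 + D + S$)
$f{\left(-19,-37 \right)} 1547 + 1263 = \left(1 - 37 - 19\right) 1547 + 1263 = \left(-55\right) 1547 + 1263 = -85085 + 1263 = -83822$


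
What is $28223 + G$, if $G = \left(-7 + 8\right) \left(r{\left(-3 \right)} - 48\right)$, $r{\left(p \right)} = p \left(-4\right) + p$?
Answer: $28184$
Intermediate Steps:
$r{\left(p \right)} = - 3 p$ ($r{\left(p \right)} = - 4 p + p = - 3 p$)
$G = -39$ ($G = \left(-7 + 8\right) \left(\left(-3\right) \left(-3\right) - 48\right) = 1 \left(9 - 48\right) = 1 \left(-39\right) = -39$)
$28223 + G = 28223 - 39 = 28184$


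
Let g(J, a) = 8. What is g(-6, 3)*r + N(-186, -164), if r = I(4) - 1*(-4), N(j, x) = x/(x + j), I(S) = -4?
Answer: 82/175 ≈ 0.46857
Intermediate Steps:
N(j, x) = x/(j + x)
r = 0 (r = -4 - 1*(-4) = -4 + 4 = 0)
g(-6, 3)*r + N(-186, -164) = 8*0 - 164/(-186 - 164) = 0 - 164/(-350) = 0 - 164*(-1/350) = 0 + 82/175 = 82/175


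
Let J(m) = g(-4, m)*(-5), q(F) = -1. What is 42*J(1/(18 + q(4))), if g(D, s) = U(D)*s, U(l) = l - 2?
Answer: 1260/17 ≈ 74.118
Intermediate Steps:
U(l) = -2 + l
g(D, s) = s*(-2 + D) (g(D, s) = (-2 + D)*s = s*(-2 + D))
J(m) = 30*m (J(m) = (m*(-2 - 4))*(-5) = (m*(-6))*(-5) = -6*m*(-5) = 30*m)
42*J(1/(18 + q(4))) = 42*(30/(18 - 1)) = 42*(30/17) = 1260/17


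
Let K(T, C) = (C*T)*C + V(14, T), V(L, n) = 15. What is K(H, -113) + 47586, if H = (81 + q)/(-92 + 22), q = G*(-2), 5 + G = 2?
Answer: 2221167/70 ≈ 31731.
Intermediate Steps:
G = -3 (G = -5 + 2 = -3)
q = 6 (q = -3*(-2) = 6)
H = -87/70 (H = (81 + 6)/(-92 + 22) = 87/(-70) = 87*(-1/70) = -87/70 ≈ -1.2429)
K(T, C) = 15 + T*C² (K(T, C) = (C*T)*C + 15 = T*C² + 15 = 15 + T*C²)
K(H, -113) + 47586 = (15 - 87/70*(-113)²) + 47586 = (15 - 87/70*12769) + 47586 = (15 - 1110903/70) + 47586 = -1109853/70 + 47586 = 2221167/70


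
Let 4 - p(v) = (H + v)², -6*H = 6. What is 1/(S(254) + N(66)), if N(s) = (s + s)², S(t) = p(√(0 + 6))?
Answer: 5807/101163739 - 2*√6/303491217 ≈ 5.7386e-5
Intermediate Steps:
H = -1 (H = -⅙*6 = -1)
p(v) = 4 - (-1 + v)²
S(t) = 4 - (-1 + √6)² (S(t) = 4 - (-1 + √(0 + 6))² = 4 - (-1 + √6)²)
N(s) = 4*s² (N(s) = (2*s)² = 4*s²)
1/(S(254) + N(66)) = 1/((-3 + 2*√6) + 4*66²) = 1/((-3 + 2*√6) + 4*4356) = 1/((-3 + 2*√6) + 17424) = 1/(17421 + 2*√6)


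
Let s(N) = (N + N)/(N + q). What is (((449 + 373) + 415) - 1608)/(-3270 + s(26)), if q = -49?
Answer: 8533/75262 ≈ 0.11338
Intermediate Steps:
s(N) = 2*N/(-49 + N) (s(N) = (N + N)/(N - 49) = (2*N)/(-49 + N) = 2*N/(-49 + N))
(((449 + 373) + 415) - 1608)/(-3270 + s(26)) = (((449 + 373) + 415) - 1608)/(-3270 + 2*26/(-49 + 26)) = ((822 + 415) - 1608)/(-3270 + 2*26/(-23)) = (1237 - 1608)/(-3270 + 2*26*(-1/23)) = -371/(-3270 - 52/23) = -371/(-75262/23) = -371*(-23/75262) = 8533/75262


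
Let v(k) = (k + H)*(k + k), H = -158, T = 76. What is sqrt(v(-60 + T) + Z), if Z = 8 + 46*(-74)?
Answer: 2*I*sqrt(1985) ≈ 89.107*I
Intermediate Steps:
v(k) = 2*k*(-158 + k) (v(k) = (k - 158)*(k + k) = (-158 + k)*(2*k) = 2*k*(-158 + k))
Z = -3396 (Z = 8 - 3404 = -3396)
sqrt(v(-60 + T) + Z) = sqrt(2*(-60 + 76)*(-158 + (-60 + 76)) - 3396) = sqrt(2*16*(-158 + 16) - 3396) = sqrt(2*16*(-142) - 3396) = sqrt(-4544 - 3396) = sqrt(-7940) = 2*I*sqrt(1985)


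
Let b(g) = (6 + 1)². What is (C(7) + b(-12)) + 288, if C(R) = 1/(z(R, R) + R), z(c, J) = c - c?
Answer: 2360/7 ≈ 337.14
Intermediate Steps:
z(c, J) = 0
b(g) = 49 (b(g) = 7² = 49)
C(R) = 1/R (C(R) = 1/(0 + R) = 1/R)
(C(7) + b(-12)) + 288 = (1/7 + 49) + 288 = (⅐ + 49) + 288 = 344/7 + 288 = 2360/7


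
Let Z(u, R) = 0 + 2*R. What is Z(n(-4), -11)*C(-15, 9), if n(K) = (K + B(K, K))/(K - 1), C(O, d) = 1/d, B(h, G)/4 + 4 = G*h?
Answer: -22/9 ≈ -2.4444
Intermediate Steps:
B(h, G) = -16 + 4*G*h (B(h, G) = -16 + 4*(G*h) = -16 + 4*G*h)
n(K) = (-16 + K + 4*K²)/(-1 + K) (n(K) = (K + (-16 + 4*K*K))/(K - 1) = (K + (-16 + 4*K²))/(-1 + K) = (-16 + K + 4*K²)/(-1 + K))
Z(u, R) = 2*R
Z(n(-4), -11)*C(-15, 9) = (2*(-11))/9 = -22*⅑ = -22/9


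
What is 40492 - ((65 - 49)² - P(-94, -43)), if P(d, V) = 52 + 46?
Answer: 40334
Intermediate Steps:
P(d, V) = 98
40492 - ((65 - 49)² - P(-94, -43)) = 40492 - ((65 - 49)² - 1*98) = 40492 - (16² - 98) = 40492 - (256 - 98) = 40492 - 1*158 = 40492 - 158 = 40334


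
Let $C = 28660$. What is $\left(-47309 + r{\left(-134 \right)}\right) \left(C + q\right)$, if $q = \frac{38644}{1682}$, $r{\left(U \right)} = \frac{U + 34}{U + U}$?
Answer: $- \frac{76460183532996}{56347} \approx -1.357 \cdot 10^{9}$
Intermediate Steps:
$r{\left(U \right)} = \frac{34 + U}{2 U}$
$q = \frac{19322}{841}$ ($q = 38644 \cdot \frac{1}{1682} = \frac{19322}{841} \approx 22.975$)
$\left(-47309 + r{\left(-134 \right)}\right) \left(C + q\right) = \left(-47309 + \frac{34 - 134}{2 \left(-134\right)}\right) \left(28660 + \frac{19322}{841}\right) = \left(-47309 + \frac{1}{2} \left(- \frac{1}{134}\right) \left(-100\right)\right) \frac{24122382}{841} = \left(-47309 + \frac{25}{67}\right) \frac{24122382}{841} = \left(- \frac{3169678}{67}\right) \frac{24122382}{841} = - \frac{76460183532996}{56347}$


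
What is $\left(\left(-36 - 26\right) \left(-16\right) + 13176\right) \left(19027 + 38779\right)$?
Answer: $818995408$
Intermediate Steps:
$\left(\left(-36 - 26\right) \left(-16\right) + 13176\right) \left(19027 + 38779\right) = \left(\left(-62\right) \left(-16\right) + 13176\right) 57806 = \left(992 + 13176\right) 57806 = 14168 \cdot 57806 = 818995408$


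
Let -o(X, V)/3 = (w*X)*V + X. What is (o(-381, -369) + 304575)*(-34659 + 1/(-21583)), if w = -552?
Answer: -174385120903568196/21583 ≈ -8.0797e+12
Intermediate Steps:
o(X, V) = -3*X + 1656*V*X (o(X, V) = -3*((-552*X)*V + X) = -3*(-552*V*X + X) = -3*(X - 552*V*X) = -3*X + 1656*V*X)
(o(-381, -369) + 304575)*(-34659 + 1/(-21583)) = (3*(-381)*(-1 + 552*(-369)) + 304575)*(-34659 + 1/(-21583)) = (3*(-381)*(-1 - 203688) + 304575)*(-34659 - 1/21583) = (3*(-381)*(-203689) + 304575)*(-748045198/21583) = (232816527 + 304575)*(-748045198/21583) = 233121102*(-748045198/21583) = -174385120903568196/21583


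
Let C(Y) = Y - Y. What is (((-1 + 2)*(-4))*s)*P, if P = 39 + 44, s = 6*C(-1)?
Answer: 0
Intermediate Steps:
C(Y) = 0
s = 0 (s = 6*0 = 0)
P = 83
(((-1 + 2)*(-4))*s)*P = (((-1 + 2)*(-4))*0)*83 = ((1*(-4))*0)*83 = -4*0*83 = 0*83 = 0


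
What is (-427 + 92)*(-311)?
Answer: 104185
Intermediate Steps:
(-427 + 92)*(-311) = -335*(-311) = 104185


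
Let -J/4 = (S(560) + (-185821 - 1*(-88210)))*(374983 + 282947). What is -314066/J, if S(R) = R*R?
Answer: 157033/284211285540 ≈ 5.5252e-7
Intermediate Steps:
S(R) = R**2
J = -568422571080 (J = -4*(560**2 + (-185821 - 1*(-88210)))*(374983 + 282947) = -4*(313600 + (-185821 + 88210))*657930 = -4*(313600 - 97611)*657930 = -863956*657930 = -4*142105642770 = -568422571080)
-314066/J = -314066/(-568422571080) = -314066*(-1/568422571080) = 157033/284211285540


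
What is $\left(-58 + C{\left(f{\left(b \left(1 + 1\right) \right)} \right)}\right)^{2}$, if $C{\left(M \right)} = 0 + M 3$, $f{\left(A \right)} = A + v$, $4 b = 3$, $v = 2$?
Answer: $\frac{9025}{4} \approx 2256.3$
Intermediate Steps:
$b = \frac{3}{4}$ ($b = \frac{1}{4} \cdot 3 = \frac{3}{4} \approx 0.75$)
$f{\left(A \right)} = 2 + A$ ($f{\left(A \right)} = A + 2 = 2 + A$)
$C{\left(M \right)} = 3 M$ ($C{\left(M \right)} = 0 + 3 M = 3 M$)
$\left(-58 + C{\left(f{\left(b \left(1 + 1\right) \right)} \right)}\right)^{2} = \left(-58 + 3 \left(2 + \frac{3 \left(1 + 1\right)}{4}\right)\right)^{2} = \left(-58 + 3 \left(2 + \frac{3}{4} \cdot 2\right)\right)^{2} = \left(-58 + 3 \left(2 + \frac{3}{2}\right)\right)^{2} = \left(-58 + 3 \cdot \frac{7}{2}\right)^{2} = \left(-58 + \frac{21}{2}\right)^{2} = \left(- \frac{95}{2}\right)^{2} = \frac{9025}{4}$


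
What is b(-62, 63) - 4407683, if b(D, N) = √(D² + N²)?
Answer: -4407683 + √7813 ≈ -4.4076e+6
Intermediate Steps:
b(-62, 63) - 4407683 = √((-62)² + 63²) - 4407683 = √(3844 + 3969) - 4407683 = √7813 - 4407683 = -4407683 + √7813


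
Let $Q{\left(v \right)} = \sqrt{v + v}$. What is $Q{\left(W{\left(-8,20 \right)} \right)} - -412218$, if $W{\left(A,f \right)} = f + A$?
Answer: $412218 + 2 \sqrt{6} \approx 4.1222 \cdot 10^{5}$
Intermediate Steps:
$W{\left(A,f \right)} = A + f$
$Q{\left(v \right)} = \sqrt{2} \sqrt{v}$ ($Q{\left(v \right)} = \sqrt{2 v} = \sqrt{2} \sqrt{v}$)
$Q{\left(W{\left(-8,20 \right)} \right)} - -412218 = \sqrt{2} \sqrt{-8 + 20} - -412218 = \sqrt{2} \sqrt{12} + 412218 = \sqrt{2} \cdot 2 \sqrt{3} + 412218 = 2 \sqrt{6} + 412218 = 412218 + 2 \sqrt{6}$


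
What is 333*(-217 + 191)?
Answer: -8658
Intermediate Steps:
333*(-217 + 191) = 333*(-26) = -8658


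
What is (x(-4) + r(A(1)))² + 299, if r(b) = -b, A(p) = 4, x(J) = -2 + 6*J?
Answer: 1199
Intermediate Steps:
(x(-4) + r(A(1)))² + 299 = ((-2 + 6*(-4)) - 1*4)² + 299 = ((-2 - 24) - 4)² + 299 = (-26 - 4)² + 299 = (-30)² + 299 = 900 + 299 = 1199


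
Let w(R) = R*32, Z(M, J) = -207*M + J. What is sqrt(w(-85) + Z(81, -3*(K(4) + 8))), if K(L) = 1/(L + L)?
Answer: I*sqrt(312182)/4 ≈ 139.68*I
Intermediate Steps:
K(L) = 1/(2*L)
Z(M, J) = J - 207*M
w(R) = 32*R
sqrt(w(-85) + Z(81, -3*(K(4) + 8))) = sqrt(32*(-85) + (-3*((1/2)/4 + 8) - 207*81)) = sqrt(-2720 + (-3*((1/2)*(1/4) + 8) - 16767)) = sqrt(-2720 + (-3*(1/8 + 8) - 16767)) = sqrt(-2720 + (-3*65/8 - 16767)) = sqrt(-2720 + (-195/8 - 16767)) = sqrt(-2720 - 134331/8) = sqrt(-156091/8) = I*sqrt(312182)/4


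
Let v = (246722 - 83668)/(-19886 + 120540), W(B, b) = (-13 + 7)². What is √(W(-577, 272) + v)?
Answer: √95284058773/50327 ≈ 6.1335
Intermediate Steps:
W(B, b) = 36 (W(B, b) = (-6)² = 36)
v = 81527/50327 (v = 163054/100654 = 163054*(1/100654) = 81527/50327 ≈ 1.6199)
√(W(-577, 272) + v) = √(36 + 81527/50327) = √(1893299/50327) = √95284058773/50327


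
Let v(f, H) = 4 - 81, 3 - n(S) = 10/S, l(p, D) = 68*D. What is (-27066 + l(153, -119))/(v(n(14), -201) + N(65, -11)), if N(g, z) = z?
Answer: 17579/44 ≈ 399.52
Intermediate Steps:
n(S) = 3 - 10/S
v(f, H) = -77
(-27066 + l(153, -119))/(v(n(14), -201) + N(65, -11)) = (-27066 + 68*(-119))/(-77 - 11) = (-27066 - 8092)/(-88) = -35158*(-1/88) = 17579/44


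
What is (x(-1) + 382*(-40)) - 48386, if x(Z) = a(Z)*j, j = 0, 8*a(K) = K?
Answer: -63666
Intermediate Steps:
a(K) = K/8
x(Z) = 0 (x(Z) = (Z/8)*0 = 0)
(x(-1) + 382*(-40)) - 48386 = (0 + 382*(-40)) - 48386 = (0 - 15280) - 48386 = -15280 - 48386 = -63666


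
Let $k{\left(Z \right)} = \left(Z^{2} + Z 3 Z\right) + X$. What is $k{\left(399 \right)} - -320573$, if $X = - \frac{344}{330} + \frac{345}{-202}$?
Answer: $\frac{31909283741}{33330} \approx 9.5737 \cdot 10^{5}$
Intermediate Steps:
$X = - \frac{91669}{33330}$ ($X = \left(-344\right) \frac{1}{330} + 345 \left(- \frac{1}{202}\right) = - \frac{172}{165} - \frac{345}{202} = - \frac{91669}{33330} \approx -2.7503$)
$k{\left(Z \right)} = - \frac{91669}{33330} + 4 Z^{2}$ ($k{\left(Z \right)} = \left(Z^{2} + Z 3 Z\right) - \frac{91669}{33330} = \left(Z^{2} + 3 Z Z\right) - \frac{91669}{33330} = \left(Z^{2} + 3 Z^{2}\right) - \frac{91669}{33330} = 4 Z^{2} - \frac{91669}{33330} = - \frac{91669}{33330} + 4 Z^{2}$)
$k{\left(399 \right)} - -320573 = \left(- \frac{91669}{33330} + 4 \cdot 399^{2}\right) - -320573 = \left(- \frac{91669}{33330} + 4 \cdot 159201\right) + 320573 = \left(- \frac{91669}{33330} + 636804\right) + 320573 = \frac{21224585651}{33330} + 320573 = \frac{31909283741}{33330}$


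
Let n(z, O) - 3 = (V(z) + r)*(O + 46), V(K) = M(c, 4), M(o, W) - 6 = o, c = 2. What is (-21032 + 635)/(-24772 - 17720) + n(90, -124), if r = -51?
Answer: 47555347/14164 ≈ 3357.5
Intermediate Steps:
M(o, W) = 6 + o
V(K) = 8 (V(K) = 6 + 2 = 8)
n(z, O) = -1975 - 43*O (n(z, O) = 3 + (8 - 51)*(O + 46) = 3 - 43*(46 + O) = 3 + (-1978 - 43*O) = -1975 - 43*O)
(-21032 + 635)/(-24772 - 17720) + n(90, -124) = (-21032 + 635)/(-24772 - 17720) + (-1975 - 43*(-124)) = -20397/(-42492) + (-1975 + 5332) = -20397*(-1/42492) + 3357 = 6799/14164 + 3357 = 47555347/14164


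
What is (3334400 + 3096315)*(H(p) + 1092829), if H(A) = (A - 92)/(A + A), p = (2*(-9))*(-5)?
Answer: 126498091883087/18 ≈ 7.0277e+12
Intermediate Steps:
p = 90 (p = -18*(-5) = 90)
H(A) = (-92 + A)/(2*A) (H(A) = (-92 + A)/((2*A)) = (-92 + A)*(1/(2*A)) = (-92 + A)/(2*A))
(3334400 + 3096315)*(H(p) + 1092829) = (3334400 + 3096315)*((½)*(-92 + 90)/90 + 1092829) = 6430715*((½)*(1/90)*(-2) + 1092829) = 6430715*(-1/90 + 1092829) = 6430715*(98354609/90) = 126498091883087/18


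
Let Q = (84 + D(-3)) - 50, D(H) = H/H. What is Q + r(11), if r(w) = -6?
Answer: 29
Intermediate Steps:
D(H) = 1
Q = 35 (Q = (84 + 1) - 50 = 85 - 50 = 35)
Q + r(11) = 35 - 6 = 29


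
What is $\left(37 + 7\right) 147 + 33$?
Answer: $6501$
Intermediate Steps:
$\left(37 + 7\right) 147 + 33 = 44 \cdot 147 + 33 = 6468 + 33 = 6501$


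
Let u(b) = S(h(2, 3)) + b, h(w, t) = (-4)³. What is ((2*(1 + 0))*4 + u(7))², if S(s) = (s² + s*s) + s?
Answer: 66308449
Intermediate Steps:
h(w, t) = -64
S(s) = s + 2*s² (S(s) = (s² + s²) + s = 2*s² + s = s + 2*s²)
u(b) = 8128 + b (u(b) = -64*(1 + 2*(-64)) + b = -64*(1 - 128) + b = -64*(-127) + b = 8128 + b)
((2*(1 + 0))*4 + u(7))² = ((2*(1 + 0))*4 + (8128 + 7))² = ((2*1)*4 + 8135)² = (2*4 + 8135)² = (8 + 8135)² = 8143² = 66308449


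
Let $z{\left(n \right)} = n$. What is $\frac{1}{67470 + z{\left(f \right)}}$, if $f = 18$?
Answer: $\frac{1}{67488} \approx 1.4817 \cdot 10^{-5}$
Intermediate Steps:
$\frac{1}{67470 + z{\left(f \right)}} = \frac{1}{67470 + 18} = \frac{1}{67488}$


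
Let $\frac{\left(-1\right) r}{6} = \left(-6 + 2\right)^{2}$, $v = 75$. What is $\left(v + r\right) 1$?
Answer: $-21$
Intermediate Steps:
$r = -96$ ($r = - 6 \left(-6 + 2\right)^{2} = - 6 \left(-4\right)^{2} = \left(-6\right) 16 = -96$)
$\left(v + r\right) 1 = \left(75 - 96\right) 1 = \left(-21\right) 1 = -21$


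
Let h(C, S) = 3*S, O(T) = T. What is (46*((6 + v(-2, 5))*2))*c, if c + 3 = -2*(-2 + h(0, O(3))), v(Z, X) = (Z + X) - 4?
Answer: -7820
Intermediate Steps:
v(Z, X) = -4 + X + Z (v(Z, X) = (X + Z) - 4 = -4 + X + Z)
c = -17 (c = -3 - 2*(-2 + 3*3) = -3 - 2*(-2 + 9) = -3 - 2*7 = -3 - 14 = -17)
(46*((6 + v(-2, 5))*2))*c = (46*((6 + (-4 + 5 - 2))*2))*(-17) = (46*((6 - 1)*2))*(-17) = (46*(5*2))*(-17) = (46*10)*(-17) = 460*(-17) = -7820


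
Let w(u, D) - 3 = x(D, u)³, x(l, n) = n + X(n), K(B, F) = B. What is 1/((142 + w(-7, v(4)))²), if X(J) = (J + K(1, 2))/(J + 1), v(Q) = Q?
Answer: 1/5041 ≈ 0.00019837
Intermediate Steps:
X(J) = 1 (X(J) = (J + 1)/(J + 1) = (1 + J)/(1 + J) = 1)
x(l, n) = 1 + n (x(l, n) = n + 1 = 1 + n)
w(u, D) = 3 + (1 + u)³
1/((142 + w(-7, v(4)))²) = 1/((142 + (3 + (1 - 7)³))²) = 1/((142 + (3 + (-6)³))²) = 1/((142 + (3 - 216))²) = 1/((142 - 213)²) = 1/((-71)²) = 1/5041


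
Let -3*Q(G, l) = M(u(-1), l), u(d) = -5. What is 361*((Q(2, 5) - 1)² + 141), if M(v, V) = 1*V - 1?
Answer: 475798/9 ≈ 52866.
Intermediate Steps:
M(v, V) = -1 + V (M(v, V) = V - 1 = -1 + V)
Q(G, l) = ⅓ - l/3 (Q(G, l) = -(-1 + l)/3 = ⅓ - l/3)
361*((Q(2, 5) - 1)² + 141) = 361*(((⅓ - ⅓*5) - 1)² + 141) = 361*(((⅓ - 5/3) - 1)² + 141) = 361*((-4/3 - 1)² + 141) = 361*((-7/3)² + 141) = 361*(49/9 + 141) = 361*(1318/9) = 475798/9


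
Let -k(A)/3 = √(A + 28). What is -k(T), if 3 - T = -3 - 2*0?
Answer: 3*√34 ≈ 17.493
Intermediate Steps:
T = 6 (T = 3 - (-3 - 2*0) = 3 - (-3 + 0) = 3 - 1*(-3) = 3 + 3 = 6)
k(A) = -3*√(28 + A) (k(A) = -3*√(A + 28) = -3*√(28 + A))
-k(T) = -(-3)*√(28 + 6) = -(-3)*√34 = 3*√34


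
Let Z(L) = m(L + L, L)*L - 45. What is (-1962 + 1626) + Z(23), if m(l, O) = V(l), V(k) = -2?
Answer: -427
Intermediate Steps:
m(l, O) = -2
Z(L) = -45 - 2*L (Z(L) = -2*L - 45 = -45 - 2*L)
(-1962 + 1626) + Z(23) = (-1962 + 1626) + (-45 - 2*23) = -336 + (-45 - 46) = -336 - 91 = -427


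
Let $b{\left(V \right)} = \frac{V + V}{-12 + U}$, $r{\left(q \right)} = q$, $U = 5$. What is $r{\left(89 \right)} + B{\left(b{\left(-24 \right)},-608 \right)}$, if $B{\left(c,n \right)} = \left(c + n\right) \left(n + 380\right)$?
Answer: $\frac{960047}{7} \approx 1.3715 \cdot 10^{5}$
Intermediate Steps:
$b{\left(V \right)} = - \frac{2 V}{7}$ ($b{\left(V \right)} = \frac{V + V}{-12 + 5} = \frac{2 V}{-7} = 2 V \left(- \frac{1}{7}\right) = - \frac{2 V}{7}$)
$B{\left(c,n \right)} = \left(380 + n\right) \left(c + n\right)$ ($B{\left(c,n \right)} = \left(c + n\right) \left(380 + n\right) = \left(380 + n\right) \left(c + n\right)$)
$r{\left(89 \right)} + B{\left(b{\left(-24 \right)},-608 \right)} = 89 + \left(\left(-608\right)^{2} + 380 \left(\left(- \frac{2}{7}\right) \left(-24\right)\right) + 380 \left(-608\right) + \left(- \frac{2}{7}\right) \left(-24\right) \left(-608\right)\right) = 89 + \left(369664 + 380 \cdot \frac{48}{7} - 231040 + \frac{48}{7} \left(-608\right)\right) = 89 + \left(369664 + \frac{18240}{7} - 231040 - \frac{29184}{7}\right) = 89 + \frac{959424}{7} = \frac{960047}{7}$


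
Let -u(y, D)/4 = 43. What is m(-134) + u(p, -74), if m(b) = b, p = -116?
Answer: -306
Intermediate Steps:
u(y, D) = -172 (u(y, D) = -4*43 = -172)
m(-134) + u(p, -74) = -134 - 172 = -306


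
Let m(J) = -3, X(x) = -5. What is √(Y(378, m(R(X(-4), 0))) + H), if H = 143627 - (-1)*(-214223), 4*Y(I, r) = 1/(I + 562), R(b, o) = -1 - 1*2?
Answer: I*√62378625365/940 ≈ 265.7*I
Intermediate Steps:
R(b, o) = -3 (R(b, o) = -1 - 2 = -3)
Y(I, r) = 1/(4*(562 + I)) (Y(I, r) = 1/(4*(I + 562)) = 1/(4*(562 + I)))
H = -70596 (H = 143627 - 1*214223 = 143627 - 214223 = -70596)
√(Y(378, m(R(X(-4), 0))) + H) = √(1/(4*(562 + 378)) - 70596) = √((¼)/940 - 70596) = √((¼)*(1/940) - 70596) = √(1/3760 - 70596) = √(-265440959/3760) = I*√62378625365/940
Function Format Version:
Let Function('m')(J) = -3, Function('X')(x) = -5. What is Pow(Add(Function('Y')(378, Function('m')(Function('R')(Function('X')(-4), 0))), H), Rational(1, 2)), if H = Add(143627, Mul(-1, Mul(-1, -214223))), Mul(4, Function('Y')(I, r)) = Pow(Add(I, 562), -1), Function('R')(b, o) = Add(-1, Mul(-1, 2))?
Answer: Mul(Rational(1, 940), I, Pow(62378625365, Rational(1, 2))) ≈ Mul(265.70, I)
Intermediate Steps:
Function('R')(b, o) = -3 (Function('R')(b, o) = Add(-1, -2) = -3)
Function('Y')(I, r) = Mul(Rational(1, 4), Pow(Add(562, I), -1)) (Function('Y')(I, r) = Mul(Rational(1, 4), Pow(Add(I, 562), -1)) = Mul(Rational(1, 4), Pow(Add(562, I), -1)))
H = -70596 (H = Add(143627, Mul(-1, 214223)) = Add(143627, -214223) = -70596)
Pow(Add(Function('Y')(378, Function('m')(Function('R')(Function('X')(-4), 0))), H), Rational(1, 2)) = Pow(Add(Mul(Rational(1, 4), Pow(Add(562, 378), -1)), -70596), Rational(1, 2)) = Pow(Add(Mul(Rational(1, 4), Pow(940, -1)), -70596), Rational(1, 2)) = Pow(Add(Mul(Rational(1, 4), Rational(1, 940)), -70596), Rational(1, 2)) = Pow(Add(Rational(1, 3760), -70596), Rational(1, 2)) = Pow(Rational(-265440959, 3760), Rational(1, 2)) = Mul(Rational(1, 940), I, Pow(62378625365, Rational(1, 2)))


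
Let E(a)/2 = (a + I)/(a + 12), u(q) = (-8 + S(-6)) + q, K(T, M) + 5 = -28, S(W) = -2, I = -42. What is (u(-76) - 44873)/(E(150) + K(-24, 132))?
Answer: 134877/95 ≈ 1419.8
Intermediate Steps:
K(T, M) = -33 (K(T, M) = -5 - 28 = -33)
u(q) = -10 + q (u(q) = (-8 - 2) + q = -10 + q)
E(a) = 2*(-42 + a)/(12 + a) (E(a) = 2*((a - 42)/(a + 12)) = 2*((-42 + a)/(12 + a)) = 2*(-42 + a)/(12 + a))
(u(-76) - 44873)/(E(150) + K(-24, 132)) = ((-10 - 76) - 44873)/(2*(-42 + 150)/(12 + 150) - 33) = (-86 - 44873)/(2*108/162 - 33) = -44959/(2*(1/162)*108 - 33) = -44959/(4/3 - 33) = -44959/(-95/3) = -44959*(-3/95) = 134877/95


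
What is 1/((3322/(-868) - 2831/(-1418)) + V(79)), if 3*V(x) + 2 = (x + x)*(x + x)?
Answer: 461559/3839633603 ≈ 0.00012021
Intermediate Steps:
V(x) = -2/3 + 4*x**2/3 (V(x) = -2/3 + ((x + x)*(x + x))/3 = -2/3 + ((2*x)*(2*x))/3 = -2/3 + (4*x**2)/3 = -2/3 + 4*x**2/3)
1/((3322/(-868) - 2831/(-1418)) + V(79)) = 1/((3322/(-868) - 2831/(-1418)) + (-2/3 + (4/3)*79**2)) = 1/((3322*(-1/868) - 2831*(-1/1418)) + (-2/3 + (4/3)*6241)) = 1/((-1661/434 + 2831/1418) + (-2/3 + 24964/3)) = 1/(-281661/153853 + 24962/3) = 1/(3839633603/461559) = 461559/3839633603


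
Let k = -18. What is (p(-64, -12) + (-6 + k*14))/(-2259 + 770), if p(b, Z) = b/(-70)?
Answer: 8998/52115 ≈ 0.17266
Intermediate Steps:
p(b, Z) = -b/70 (p(b, Z) = b*(-1/70) = -b/70)
(p(-64, -12) + (-6 + k*14))/(-2259 + 770) = (-1/70*(-64) + (-6 - 18*14))/(-2259 + 770) = (32/35 + (-6 - 252))/(-1489) = (32/35 - 258)*(-1/1489) = -8998/35*(-1/1489) = 8998/52115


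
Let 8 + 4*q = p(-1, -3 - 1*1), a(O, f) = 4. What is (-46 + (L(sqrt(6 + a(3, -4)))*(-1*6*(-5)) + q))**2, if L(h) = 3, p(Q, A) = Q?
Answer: 27889/16 ≈ 1743.1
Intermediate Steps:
q = -9/4 (q = -2 + (1/4)*(-1) = -2 - 1/4 = -9/4 ≈ -2.2500)
(-46 + (L(sqrt(6 + a(3, -4)))*(-1*6*(-5)) + q))**2 = (-46 + (3*(-1*6*(-5)) - 9/4))**2 = (-46 + (3*(-6*(-5)) - 9/4))**2 = (-46 + (3*30 - 9/4))**2 = (-46 + (90 - 9/4))**2 = (-46 + 351/4)**2 = (167/4)**2 = 27889/16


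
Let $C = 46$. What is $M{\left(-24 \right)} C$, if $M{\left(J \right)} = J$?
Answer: $-1104$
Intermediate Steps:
$M{\left(-24 \right)} C = \left(-24\right) 46 = -1104$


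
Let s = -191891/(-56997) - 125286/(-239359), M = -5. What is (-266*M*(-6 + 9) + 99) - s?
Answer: 55732112226136/13642744923 ≈ 4085.1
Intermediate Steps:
s = 53071764011/13642744923 (s = -191891*(-1/56997) - 125286*(-1/239359) = 191891/56997 + 125286/239359 = 53071764011/13642744923 ≈ 3.8901)
(-266*M*(-6 + 9) + 99) - s = (-(-1330)*(-6 + 9) + 99) - 1*53071764011/13642744923 = (-(-1330)*3 + 99) - 53071764011/13642744923 = (-266*(-15) + 99) - 53071764011/13642744923 = (3990 + 99) - 53071764011/13642744923 = 4089 - 53071764011/13642744923 = 55732112226136/13642744923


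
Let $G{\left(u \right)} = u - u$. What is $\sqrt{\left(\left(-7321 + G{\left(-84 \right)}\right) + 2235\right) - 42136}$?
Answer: $i \sqrt{47222} \approx 217.31 i$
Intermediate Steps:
$G{\left(u \right)} = 0$
$\sqrt{\left(\left(-7321 + G{\left(-84 \right)}\right) + 2235\right) - 42136} = \sqrt{\left(\left(-7321 + 0\right) + 2235\right) - 42136} = \sqrt{\left(-7321 + 2235\right) - 42136} = \sqrt{-5086 - 42136} = \sqrt{-47222} = i \sqrt{47222}$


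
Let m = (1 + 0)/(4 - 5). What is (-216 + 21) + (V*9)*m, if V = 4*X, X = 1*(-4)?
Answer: -51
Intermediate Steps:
X = -4
m = -1 (m = 1/(-1) = 1*(-1) = -1)
V = -16 (V = 4*(-4) = -16)
(-216 + 21) + (V*9)*m = (-216 + 21) - 16*9*(-1) = -195 - 144*(-1) = -195 + 144 = -51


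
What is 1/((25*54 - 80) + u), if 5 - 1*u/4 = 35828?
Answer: -1/142022 ≈ -7.0412e-6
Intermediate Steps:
u = -143292 (u = 20 - 4*35828 = 20 - 143312 = -143292)
1/((25*54 - 80) + u) = 1/((25*54 - 80) - 143292) = 1/((1350 - 80) - 143292) = 1/(1270 - 143292) = 1/(-142022) = -1/142022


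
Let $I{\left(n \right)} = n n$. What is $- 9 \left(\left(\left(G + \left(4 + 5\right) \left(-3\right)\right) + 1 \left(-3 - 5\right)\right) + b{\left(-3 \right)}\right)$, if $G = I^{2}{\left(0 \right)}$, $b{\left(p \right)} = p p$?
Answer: $234$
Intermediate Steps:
$I{\left(n \right)} = n^{2}$
$b{\left(p \right)} = p^{2}$
$G = 0$ ($G = \left(0^{2}\right)^{2} = 0^{2} = 0$)
$- 9 \left(\left(\left(G + \left(4 + 5\right) \left(-3\right)\right) + 1 \left(-3 - 5\right)\right) + b{\left(-3 \right)}\right) = - 9 \left(\left(\left(0 + \left(4 + 5\right) \left(-3\right)\right) + 1 \left(-3 - 5\right)\right) + \left(-3\right)^{2}\right) = - 9 \left(\left(\left(0 + 9 \left(-3\right)\right) + 1 \left(-8\right)\right) + 9\right) = - 9 \left(\left(\left(0 - 27\right) - 8\right) + 9\right) = - 9 \left(\left(-27 - 8\right) + 9\right) = - 9 \left(-35 + 9\right) = \left(-9\right) \left(-26\right) = 234$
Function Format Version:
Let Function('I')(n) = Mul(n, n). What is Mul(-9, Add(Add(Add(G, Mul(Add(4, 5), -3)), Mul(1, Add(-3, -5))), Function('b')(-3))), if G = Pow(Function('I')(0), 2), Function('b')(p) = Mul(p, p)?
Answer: 234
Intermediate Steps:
Function('I')(n) = Pow(n, 2)
Function('b')(p) = Pow(p, 2)
G = 0 (G = Pow(Pow(0, 2), 2) = Pow(0, 2) = 0)
Mul(-9, Add(Add(Add(G, Mul(Add(4, 5), -3)), Mul(1, Add(-3, -5))), Function('b')(-3))) = Mul(-9, Add(Add(Add(0, Mul(Add(4, 5), -3)), Mul(1, Add(-3, -5))), Pow(-3, 2))) = Mul(-9, Add(Add(Add(0, Mul(9, -3)), Mul(1, -8)), 9)) = Mul(-9, Add(Add(Add(0, -27), -8), 9)) = Mul(-9, Add(Add(-27, -8), 9)) = Mul(-9, Add(-35, 9)) = Mul(-9, -26) = 234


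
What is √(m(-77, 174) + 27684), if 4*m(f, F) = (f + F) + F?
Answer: √111007/2 ≈ 166.59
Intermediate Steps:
m(f, F) = F/2 + f/4 (m(f, F) = ((f + F) + F)/4 = ((F + f) + F)/4 = (f + 2*F)/4 = F/2 + f/4)
√(m(-77, 174) + 27684) = √(((½)*174 + (¼)*(-77)) + 27684) = √((87 - 77/4) + 27684) = √(271/4 + 27684) = √(111007/4) = √111007/2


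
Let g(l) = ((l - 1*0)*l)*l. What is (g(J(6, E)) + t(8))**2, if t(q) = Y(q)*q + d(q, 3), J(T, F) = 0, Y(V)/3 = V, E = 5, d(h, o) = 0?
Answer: 36864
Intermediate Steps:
Y(V) = 3*V
t(q) = 3*q**2 (t(q) = (3*q)*q + 0 = 3*q**2 + 0 = 3*q**2)
g(l) = l**3 (g(l) = ((l + 0)*l)*l = (l*l)*l = l**2*l = l**3)
(g(J(6, E)) + t(8))**2 = (0**3 + 3*8**2)**2 = (0 + 3*64)**2 = (0 + 192)**2 = 192**2 = 36864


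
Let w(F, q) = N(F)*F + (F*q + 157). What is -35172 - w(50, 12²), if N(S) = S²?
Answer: -167529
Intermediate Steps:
w(F, q) = 157 + F³ + F*q (w(F, q) = F²*F + (F*q + 157) = F³ + (157 + F*q) = 157 + F³ + F*q)
-35172 - w(50, 12²) = -35172 - (157 + 50³ + 50*12²) = -35172 - (157 + 125000 + 50*144) = -35172 - (157 + 125000 + 7200) = -35172 - 1*132357 = -35172 - 132357 = -167529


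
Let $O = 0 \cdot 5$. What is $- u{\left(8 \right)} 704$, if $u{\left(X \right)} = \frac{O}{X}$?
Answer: $0$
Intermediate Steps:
$O = 0$
$u{\left(X \right)} = 0$ ($u{\left(X \right)} = \frac{0}{X} = 0$)
$- u{\left(8 \right)} 704 = - 0 \cdot 704 = \left(-1\right) 0 = 0$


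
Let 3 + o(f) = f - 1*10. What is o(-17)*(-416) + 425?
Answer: 12905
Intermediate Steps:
o(f) = -13 + f (o(f) = -3 + (f - 1*10) = -3 + (f - 10) = -3 + (-10 + f) = -13 + f)
o(-17)*(-416) + 425 = (-13 - 17)*(-416) + 425 = -30*(-416) + 425 = 12480 + 425 = 12905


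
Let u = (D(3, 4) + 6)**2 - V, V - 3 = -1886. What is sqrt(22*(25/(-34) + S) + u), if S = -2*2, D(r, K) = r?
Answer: 3*sqrt(59721)/17 ≈ 43.126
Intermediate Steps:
V = -1883 (V = 3 - 1886 = -1883)
S = -4
u = 1964 (u = (3 + 6)**2 - 1*(-1883) = 9**2 + 1883 = 81 + 1883 = 1964)
sqrt(22*(25/(-34) + S) + u) = sqrt(22*(25/(-34) - 4) + 1964) = sqrt(22*(25*(-1/34) - 4) + 1964) = sqrt(22*(-25/34 - 4) + 1964) = sqrt(22*(-161/34) + 1964) = sqrt(-1771/17 + 1964) = sqrt(31617/17) = 3*sqrt(59721)/17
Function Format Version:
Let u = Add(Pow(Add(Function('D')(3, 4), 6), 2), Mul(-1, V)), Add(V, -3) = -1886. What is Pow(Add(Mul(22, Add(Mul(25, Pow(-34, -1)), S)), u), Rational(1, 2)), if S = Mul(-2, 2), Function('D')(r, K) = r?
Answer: Mul(Rational(3, 17), Pow(59721, Rational(1, 2))) ≈ 43.126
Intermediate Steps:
V = -1883 (V = Add(3, -1886) = -1883)
S = -4
u = 1964 (u = Add(Pow(Add(3, 6), 2), Mul(-1, -1883)) = Add(Pow(9, 2), 1883) = Add(81, 1883) = 1964)
Pow(Add(Mul(22, Add(Mul(25, Pow(-34, -1)), S)), u), Rational(1, 2)) = Pow(Add(Mul(22, Add(Mul(25, Pow(-34, -1)), -4)), 1964), Rational(1, 2)) = Pow(Add(Mul(22, Add(Mul(25, Rational(-1, 34)), -4)), 1964), Rational(1, 2)) = Pow(Add(Mul(22, Add(Rational(-25, 34), -4)), 1964), Rational(1, 2)) = Pow(Add(Mul(22, Rational(-161, 34)), 1964), Rational(1, 2)) = Pow(Add(Rational(-1771, 17), 1964), Rational(1, 2)) = Pow(Rational(31617, 17), Rational(1, 2)) = Mul(Rational(3, 17), Pow(59721, Rational(1, 2)))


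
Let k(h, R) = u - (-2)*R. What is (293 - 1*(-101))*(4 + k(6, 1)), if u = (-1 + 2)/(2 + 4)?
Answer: 7289/3 ≈ 2429.7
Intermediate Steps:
u = ⅙ (u = 1/6 = 1*(⅙) = ⅙ ≈ 0.16667)
k(h, R) = ⅙ + 2*R (k(h, R) = ⅙ - (-2)*R = ⅙ + 2*R)
(293 - 1*(-101))*(4 + k(6, 1)) = (293 - 1*(-101))*(4 + (⅙ + 2*1)) = (293 + 101)*(4 + (⅙ + 2)) = 394*(4 + 13/6) = 394*(37/6) = 7289/3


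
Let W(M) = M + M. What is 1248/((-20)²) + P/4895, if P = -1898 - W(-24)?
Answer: 67112/24475 ≈ 2.7421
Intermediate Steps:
W(M) = 2*M
P = -1850 (P = -1898 - 2*(-24) = -1898 - 1*(-48) = -1898 + 48 = -1850)
1248/((-20)²) + P/4895 = 1248/((-20)²) - 1850/4895 = 1248/400 - 1850*1/4895 = 1248*(1/400) - 370/979 = 78/25 - 370/979 = 67112/24475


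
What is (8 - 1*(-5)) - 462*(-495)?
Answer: 228703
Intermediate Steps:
(8 - 1*(-5)) - 462*(-495) = (8 + 5) + 228690 = 13 + 228690 = 228703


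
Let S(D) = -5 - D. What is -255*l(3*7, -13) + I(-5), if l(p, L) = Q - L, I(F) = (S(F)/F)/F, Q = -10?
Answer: -765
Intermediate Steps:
I(F) = (-5 - F)/F² (I(F) = ((-5 - F)/F)/F = (-5 - F)/F²)
l(p, L) = -10 - L
-255*l(3*7, -13) + I(-5) = -255*(-10 - 1*(-13)) + (-5 - 1*(-5))/(-5)² = -255*(-10 + 13) + (-5 + 5)/25 = -255*3 + (1/25)*0 = -765 + 0 = -765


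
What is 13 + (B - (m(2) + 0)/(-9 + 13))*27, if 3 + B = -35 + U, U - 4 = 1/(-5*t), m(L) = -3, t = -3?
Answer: -17659/20 ≈ -882.95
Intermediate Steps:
U = 61/15 (U = 4 + 1/(-5*(-3)) = 4 + 1/15 = 61/15 ≈ 4.0667)
B = -509/15 (B = -3 + (-35 + 61/15) = -3 - 464/15 = -509/15 ≈ -33.933)
13 + (B - (m(2) + 0)/(-9 + 13))*27 = 13 + (-509/15 - (-3 + 0)/(-9 + 13))*27 = 13 + (-509/15 - (-3)/4)*27 = 13 + (-509/15 - 1*(-3/4))*27 = 13 + (-509/15 + 3/4)*27 = 13 - 1991/60*27 = 13 - 17919/20 = -17659/20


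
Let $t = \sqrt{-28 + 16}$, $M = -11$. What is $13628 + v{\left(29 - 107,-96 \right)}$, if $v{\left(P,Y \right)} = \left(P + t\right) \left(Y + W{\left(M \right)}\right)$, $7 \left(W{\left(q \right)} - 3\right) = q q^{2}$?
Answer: $\frac{249992}{7} - \frac{3964 i \sqrt{3}}{7} \approx 35713.0 - 980.84 i$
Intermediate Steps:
$W{\left(q \right)} = 3 + \frac{q^{3}}{7}$ ($W{\left(q \right)} = 3 + \frac{q q^{2}}{7} = 3 + \frac{q^{3}}{7}$)
$t = 2 i \sqrt{3}$ ($t = \sqrt{-12} = 2 i \sqrt{3} \approx 3.4641 i$)
$v{\left(P,Y \right)} = \left(- \frac{1310}{7} + Y\right) \left(P + 2 i \sqrt{3}\right)$ ($v{\left(P,Y \right)} = \left(P + 2 i \sqrt{3}\right) \left(Y + \left(3 + \frac{\left(-11\right)^{3}}{7}\right)\right) = \left(P + 2 i \sqrt{3}\right) \left(Y + \left(3 + \frac{1}{7} \left(-1331\right)\right)\right) = \left(P + 2 i \sqrt{3}\right) \left(Y + \left(3 - \frac{1331}{7}\right)\right) = \left(P + 2 i \sqrt{3}\right) \left(Y - \frac{1310}{7}\right) = \left(P + 2 i \sqrt{3}\right) \left(- \frac{1310}{7} + Y\right) = \left(- \frac{1310}{7} + Y\right) \left(P + 2 i \sqrt{3}\right)$)
$13628 + v{\left(29 - 107,-96 \right)} = 13628 - \left(\frac{1310 \left(29 - 107\right)}{7} - \left(29 - 107\right) \left(-96\right) + \frac{2620 i \sqrt{3}}{7} - 2 i \left(-96\right) \sqrt{3}\right) = 13628 - \left(- \frac{154596}{7} + \frac{3964 i \sqrt{3}}{7}\right) = 13628 + \left(\frac{102180}{7} + 7488 - \frac{2620 i \sqrt{3}}{7} - 192 i \sqrt{3}\right) = 13628 + \left(\frac{154596}{7} - \frac{3964 i \sqrt{3}}{7}\right) = \frac{249992}{7} - \frac{3964 i \sqrt{3}}{7}$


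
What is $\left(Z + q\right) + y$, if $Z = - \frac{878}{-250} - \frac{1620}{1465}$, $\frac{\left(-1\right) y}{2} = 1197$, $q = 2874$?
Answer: $\frac{17668127}{36625} \approx 482.41$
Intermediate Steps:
$y = -2394$ ($y = \left(-2\right) 1197 = -2394$)
$Z = \frac{88127}{36625}$ ($Z = \left(-878\right) \left(- \frac{1}{250}\right) - \frac{324}{293} = \frac{439}{125} - \frac{324}{293} = \frac{88127}{36625} \approx 2.4062$)
$\left(Z + q\right) + y = \left(\frac{88127}{36625} + 2874\right) - 2394 = \frac{105348377}{36625} - 2394 = \frac{17668127}{36625}$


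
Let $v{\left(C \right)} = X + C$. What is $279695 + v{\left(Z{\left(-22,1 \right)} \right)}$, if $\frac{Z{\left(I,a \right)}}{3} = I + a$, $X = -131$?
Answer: $279501$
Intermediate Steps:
$Z{\left(I,a \right)} = 3 I + 3 a$ ($Z{\left(I,a \right)} = 3 \left(I + a\right) = 3 I + 3 a$)
$v{\left(C \right)} = -131 + C$
$279695 + v{\left(Z{\left(-22,1 \right)} \right)} = 279695 + \left(-131 + \left(3 \left(-22\right) + 3 \cdot 1\right)\right) = 279695 + \left(-131 + \left(-66 + 3\right)\right) = 279695 - 194 = 279501$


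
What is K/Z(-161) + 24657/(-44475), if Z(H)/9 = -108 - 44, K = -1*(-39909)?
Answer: -200964839/6760200 ≈ -29.728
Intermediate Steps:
K = 39909
Z(H) = -1368 (Z(H) = 9*(-108 - 44) = 9*(-152) = -1368)
K/Z(-161) + 24657/(-44475) = 39909/(-1368) + 24657/(-44475) = 39909*(-1/1368) + 24657*(-1/44475) = -13303/456 - 8219/14825 = -200964839/6760200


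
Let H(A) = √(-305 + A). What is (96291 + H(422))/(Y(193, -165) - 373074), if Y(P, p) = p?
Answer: -10699/41471 - √13/124413 ≈ -0.25802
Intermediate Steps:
(96291 + H(422))/(Y(193, -165) - 373074) = (96291 + √(-305 + 422))/(-165 - 373074) = (96291 + √117)/(-373239) = (96291 + 3*√13)*(-1/373239) = -10699/41471 - √13/124413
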